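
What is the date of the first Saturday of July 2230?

July 1, 2230 is a Thursday.
The first Saturday is therefore July 3 (2 days later).

July 3, 2230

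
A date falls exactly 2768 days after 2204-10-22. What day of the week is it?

First find the weekday of Oct 22, 2204. Doomsday rule: the anchor day for the 2200s is Friday. For year 04: 4÷12 = 0 r 4, and 4÷4 = 1, so 0+4+1 = 5.
Friday + 5 ≡ Wednesday — that's 2204's doomsday.
In October the doomsday date is Oct 10.
Oct 22 is 12 days after Oct 10; 12 mod 7 = 5, so Wednesday + 5 = Monday.
2768 mod 7 = 3, so 2768 days after a Monday is Monday + 3 = Thursday.

Thursday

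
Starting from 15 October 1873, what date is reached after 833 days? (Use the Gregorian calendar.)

+365 (one year) → Oct 15, 1874 (468 left).
+365 (one year) → Oct 15, 1875 (103 left).
Oct has 31 days: +17 → Nov 1, 1875 (86 left).
Nov has 30 days: +30 → Dec 1, 1875 (56 left).
Dec has 31 days: +31 → Jan 1, 1876 (25 left).
+25 → Jan 26, 1876.

January 26, 1876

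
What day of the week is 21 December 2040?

Doomsday rule: the anchor day for the 2000s is Tuesday. For year 40: 40÷12 = 3 r 4, and 4÷4 = 1, so 3+4+1 = 8.
Tuesday + 8 ≡ Wednesday — that's 2040's doomsday.
In December the doomsday date is Dec 12.
Dec 21 is 9 days after Dec 12; 9 mod 7 = 2, so Wednesday + 2 = Friday.

Friday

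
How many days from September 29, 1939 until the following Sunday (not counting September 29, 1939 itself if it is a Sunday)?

Sep 29, 1939 is a Friday.
From Friday to the next Sunday is 2 days.

2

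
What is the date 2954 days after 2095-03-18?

April 20, 2103

+366 (one year; includes Feb 29, 2096) → Mar 18, 2096 (2588 left).
+365 (one year) → Mar 18, 2097 (2223 left).
+365 (one year) → Mar 18, 2098 (1858 left).
+365 (one year) → Mar 18, 2099 (1493 left).
+365 (one year) → Mar 18, 2100 (1128 left).
+365 (one year) → Mar 18, 2101 (763 left).
+365 (one year) → Mar 18, 2102 (398 left).
Mar has 31 days: +14 → Apr 1, 2102 (384 left).
Apr has 30 days: +30 → May 1, 2102 (354 left).
May has 31 days: +31 → Jun 1, 2102 (323 left).
Jun has 30 days: +30 → Jul 1, 2102 (293 left).
Jul has 31 days: +31 → Aug 1, 2102 (262 left).
Aug has 31 days: +31 → Sep 1, 2102 (231 left).
Sep has 30 days: +30 → Oct 1, 2102 (201 left).
Oct has 31 days: +31 → Nov 1, 2102 (170 left).
Nov has 30 days: +30 → Dec 1, 2102 (140 left).
Dec has 31 days: +31 → Jan 1, 2103 (109 left).
Jan has 31 days: +31 → Feb 1, 2103 (78 left).
Feb has 28 days: +28 → Mar 1, 2103 (50 left).
Mar has 31 days: +31 → Apr 1, 2103 (19 left).
+19 → Apr 20, 2103.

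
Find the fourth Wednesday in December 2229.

December 1, 2229 is a Tuesday.
The first Wednesday is therefore December 2 (1 days later).
The fourth Wednesday is 2 + 3×7 = December 23.

December 23, 2229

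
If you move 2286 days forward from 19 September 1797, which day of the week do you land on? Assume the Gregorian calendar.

Sep 19, 1797 is a Tuesday.
2286 mod 7 = 4, so 2286 days after a Tuesday is Tuesday + 4 = Saturday.

Saturday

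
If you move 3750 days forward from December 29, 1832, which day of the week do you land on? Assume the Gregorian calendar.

Thursday

First find the weekday of Dec 29, 1832. Doomsday rule: the anchor day for the 1800s is Friday. For year 32: 32÷12 = 2 r 8, and 8÷4 = 2, so 2+8+2 = 12.
Friday + 12 ≡ Wednesday — that's 1832's doomsday.
In December the doomsday date is Dec 12.
Dec 29 is 17 days after Dec 12; 17 mod 7 = 3, so Wednesday + 3 = Saturday.
3750 mod 7 = 5, so 3750 days after a Saturday is Saturday + 5 = Thursday.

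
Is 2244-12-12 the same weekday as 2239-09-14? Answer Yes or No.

No

From Sep 14, 2239 to Dec 12, 2244 is 1916 days.
1916 mod 7 = 5, so they are different weekdays.
(Sep 14, 2239 is a Saturday; Dec 12, 2244 is a Thursday.)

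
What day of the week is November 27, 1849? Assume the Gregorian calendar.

Tuesday

Doomsday rule: the anchor day for the 1800s is Friday. For year 49: 49÷12 = 4 r 1, and 1÷4 = 0, so 4+1+0 = 5.
Friday + 5 ≡ Wednesday — that's 1849's doomsday.
In November the doomsday date is Nov 7.
Nov 27 is 20 days after Nov 7; 20 mod 7 = 6, so Wednesday + 6 = Tuesday.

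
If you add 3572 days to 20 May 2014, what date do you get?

+365 (one year) → May 20, 2015 (3207 left).
+366 (one year; includes Feb 29, 2016) → May 20, 2016 (2841 left).
+365 (one year) → May 20, 2017 (2476 left).
+365 (one year) → May 20, 2018 (2111 left).
+365 (one year) → May 20, 2019 (1746 left).
+366 (one year; includes Feb 29, 2020) → May 20, 2020 (1380 left).
+365 (one year) → May 20, 2021 (1015 left).
+365 (one year) → May 20, 2022 (650 left).
+365 (one year) → May 20, 2023 (285 left).
May has 31 days: +12 → Jun 1, 2023 (273 left).
Jun has 30 days: +30 → Jul 1, 2023 (243 left).
Jul has 31 days: +31 → Aug 1, 2023 (212 left).
Aug has 31 days: +31 → Sep 1, 2023 (181 left).
Sep has 30 days: +30 → Oct 1, 2023 (151 left).
Oct has 31 days: +31 → Nov 1, 2023 (120 left).
Nov has 30 days: +30 → Dec 1, 2023 (90 left).
Dec has 31 days: +31 → Jan 1, 2024 (59 left).
Jan has 31 days: +31 → Feb 1, 2024 (28 left).
+28 → Feb 29, 2024.

February 29, 2024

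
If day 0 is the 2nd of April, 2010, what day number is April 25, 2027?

6232

Apr 2, 2010 → Apr 2, 2011: 365 days.
Apr 2, 2011 → Apr 2, 2012: 366 days (Feb 29, 2012 is in that span).
Apr 2, 2012 → Apr 2, 2013: 365 days.
Apr 2, 2013 → Apr 2, 2014: 365 days.
Apr 2, 2014 → Apr 2, 2015: 365 days.
Apr 2, 2015 → Apr 2, 2016: 366 days (Feb 29, 2016 is in that span).
Apr 2, 2016 → Apr 2, 2017: 365 days.
Apr 2, 2017 → Apr 2, 2018: 365 days.
Apr 2, 2018 → Apr 2, 2019: 365 days.
Apr 2, 2019 → Apr 2, 2020: 366 days (Feb 29, 2020 is in that span).
Apr 2, 2020 → Apr 2, 2021: 365 days.
Apr 2, 2021 → Apr 2, 2022: 365 days.
Apr 2, 2022 → Apr 2, 2023: 365 days.
Apr 2, 2023 → Apr 2, 2024: 366 days (Feb 29, 2024 is in that span).
Apr 2, 2024 → Apr 2, 2025: 365 days.
Apr 2, 2025 → Apr 2, 2026: 365 days.
Apr 2, 2026 → May 2, 2026: 30 days (April has 30).
May 2, 2026 → Jun 2, 2026: 31 days (May has 31).
Jun 2, 2026 → Jul 2, 2026: 30 days (June has 30).
Jul 2, 2026 → Aug 2, 2026: 31 days (July has 31).
Aug 2, 2026 → Sep 2, 2026: 31 days (August has 31).
Sep 2, 2026 → Oct 2, 2026: 30 days (September has 30).
Oct 2, 2026 → Nov 2, 2026: 31 days (October has 31).
Nov 2, 2026 → Dec 2, 2026: 30 days (November has 30).
Dec 2, 2026 → Jan 2, 2027: 31 days (December has 31).
Jan 2, 2027 → Feb 2, 2027: 31 days (January has 31).
Feb 2, 2027 → Mar 2, 2027: 28 days (February has 28).
Mar 2, 2027 → Apr 2, 2027: 31 days (March has 31).
Apr 2, 2027 → Apr 25, 2027: 23 days.
Total: 6232 days.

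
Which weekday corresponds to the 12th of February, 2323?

Monday

Doomsday rule: the anchor day for the 2300s is Wednesday. For year 23: 23÷12 = 1 r 11, and 11÷4 = 2, so 1+11+2 = 14.
Wednesday + 14 ≡ Wednesday — that's 2323's doomsday.
In February the doomsday date is Feb 28 (2323 is not a leap year).
Feb 12 is 16 days before Feb 28; 16 mod 7 = 2, so Wednesday − 2 = Monday.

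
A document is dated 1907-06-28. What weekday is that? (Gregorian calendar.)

Friday

Doomsday rule: the anchor day for the 1900s is Wednesday. For year 07: 7÷12 = 0 r 7, and 7÷4 = 1, so 0+7+1 = 8.
Wednesday + 8 ≡ Thursday — that's 1907's doomsday.
In June the doomsday date is Jun 6.
Jun 28 is 22 days after Jun 6; 22 mod 7 = 1, so Thursday + 1 = Friday.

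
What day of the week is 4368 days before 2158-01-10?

Tuesday

First find the weekday of Jan 10, 2158. Doomsday rule: the anchor day for the 2100s is Sunday. For year 58: 58÷12 = 4 r 10, and 10÷4 = 2, so 4+10+2 = 16.
Sunday + 16 ≡ Tuesday — that's 2158's doomsday.
In January the doomsday date is Jan 3 (2158 is not a leap year).
Jan 10 is 7 days after Jan 3; 7 mod 7 = 0, so Tuesday + 0 = Tuesday.
4368 mod 7 = 0, so 4368 days before a Tuesday is Tuesday − 0 = Tuesday.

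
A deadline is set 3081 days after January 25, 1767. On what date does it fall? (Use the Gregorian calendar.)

+365 (one year) → Jan 25, 1768 (2716 left).
+366 (one year; includes Feb 29, 1768) → Jan 25, 1769 (2350 left).
+365 (one year) → Jan 25, 1770 (1985 left).
+365 (one year) → Jan 25, 1771 (1620 left).
+365 (one year) → Jan 25, 1772 (1255 left).
+366 (one year; includes Feb 29, 1772) → Jan 25, 1773 (889 left).
+365 (one year) → Jan 25, 1774 (524 left).
+365 (one year) → Jan 25, 1775 (159 left).
Jan has 31 days: +7 → Feb 1, 1775 (152 left).
Feb has 28 days: +28 → Mar 1, 1775 (124 left).
Mar has 31 days: +31 → Apr 1, 1775 (93 left).
Apr has 30 days: +30 → May 1, 1775 (63 left).
May has 31 days: +31 → Jun 1, 1775 (32 left).
Jun has 30 days: +30 → Jul 1, 1775 (2 left).
+2 → Jul 3, 1775.

July 3, 1775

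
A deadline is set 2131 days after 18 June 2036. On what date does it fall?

+365 (one year) → Jun 18, 2037 (1766 left).
+365 (one year) → Jun 18, 2038 (1401 left).
+365 (one year) → Jun 18, 2039 (1036 left).
+366 (one year; includes Feb 29, 2040) → Jun 18, 2040 (670 left).
+365 (one year) → Jun 18, 2041 (305 left).
Jun has 30 days: +13 → Jul 1, 2041 (292 left).
Jul has 31 days: +31 → Aug 1, 2041 (261 left).
Aug has 31 days: +31 → Sep 1, 2041 (230 left).
Sep has 30 days: +30 → Oct 1, 2041 (200 left).
Oct has 31 days: +31 → Nov 1, 2041 (169 left).
Nov has 30 days: +30 → Dec 1, 2041 (139 left).
Dec has 31 days: +31 → Jan 1, 2042 (108 left).
Jan has 31 days: +31 → Feb 1, 2042 (77 left).
Feb has 28 days: +28 → Mar 1, 2042 (49 left).
Mar has 31 days: +31 → Apr 1, 2042 (18 left).
+18 → Apr 19, 2042.

April 19, 2042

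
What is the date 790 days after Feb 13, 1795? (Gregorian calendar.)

+365 (one year) → Feb 13, 1796 (425 left).
+366 (one year; includes Feb 29, 1796) → Feb 13, 1797 (59 left).
Feb has 28 days: +16 → Mar 1, 1797 (43 left).
Mar has 31 days: +31 → Apr 1, 1797 (12 left).
+12 → Apr 13, 1797.

April 13, 1797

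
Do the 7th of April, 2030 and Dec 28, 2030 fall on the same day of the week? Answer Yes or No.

From Apr 7, 2030 to Dec 28, 2030 is 265 days.
265 mod 7 = 6, so they are different weekdays.
(Apr 7, 2030 is a Sunday; Dec 28, 2030 is a Saturday.)

No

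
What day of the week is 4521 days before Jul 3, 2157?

Jul 3, 2157 is a Sunday.
4521 mod 7 = 6, so 4521 days before a Sunday is Sunday − 6 = Monday.

Monday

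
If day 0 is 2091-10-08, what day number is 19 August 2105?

Oct 8, 2091 → Oct 8, 2092: 366 days (Feb 29, 2092 is in that span).
Oct 8, 2092 → Oct 8, 2093: 365 days.
Oct 8, 2093 → Oct 8, 2094: 365 days.
Oct 8, 2094 → Oct 8, 2095: 365 days.
Oct 8, 2095 → Oct 8, 2096: 366 days (Feb 29, 2096 is in that span).
Oct 8, 2096 → Oct 8, 2097: 365 days.
Oct 8, 2097 → Oct 8, 2098: 365 days.
Oct 8, 2098 → Oct 8, 2099: 365 days.
Oct 8, 2099 → Oct 8, 2100: 365 days.
Oct 8, 2100 → Oct 8, 2101: 365 days.
Oct 8, 2101 → Oct 8, 2102: 365 days.
Oct 8, 2102 → Oct 8, 2103: 365 days.
Oct 8, 2103 → Oct 8, 2104: 366 days (Feb 29, 2104 is in that span).
Oct 8, 2104 → Nov 8, 2104: 31 days (October has 31).
Nov 8, 2104 → Dec 8, 2104: 30 days (November has 30).
Dec 8, 2104 → Jan 8, 2105: 31 days (December has 31).
Jan 8, 2105 → Feb 8, 2105: 31 days (January has 31).
Feb 8, 2105 → Mar 8, 2105: 28 days (February has 28).
Mar 8, 2105 → Apr 8, 2105: 31 days (March has 31).
Apr 8, 2105 → May 8, 2105: 30 days (April has 30).
May 8, 2105 → Jun 8, 2105: 31 days (May has 31).
Jun 8, 2105 → Jul 8, 2105: 30 days (June has 30).
Jul 8, 2105 → Aug 8, 2105: 31 days (July has 31).
Aug 8, 2105 → Aug 19, 2105: 11 days.
Total: 5063 days.

5063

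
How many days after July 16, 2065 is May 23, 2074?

3233

Jul 16, 2065 → Jul 16, 2066: 365 days.
Jul 16, 2066 → Jul 16, 2067: 365 days.
Jul 16, 2067 → Jul 16, 2068: 366 days (Feb 29, 2068 is in that span).
Jul 16, 2068 → Jul 16, 2069: 365 days.
Jul 16, 2069 → Jul 16, 2070: 365 days.
Jul 16, 2070 → Jul 16, 2071: 365 days.
Jul 16, 2071 → Jul 16, 2072: 366 days (Feb 29, 2072 is in that span).
Jul 16, 2072 → Jul 16, 2073: 365 days.
Jul 16, 2073 → Aug 16, 2073: 31 days (July has 31).
Aug 16, 2073 → Sep 16, 2073: 31 days (August has 31).
Sep 16, 2073 → Oct 16, 2073: 30 days (September has 30).
Oct 16, 2073 → Nov 16, 2073: 31 days (October has 31).
Nov 16, 2073 → Dec 16, 2073: 30 days (November has 30).
Dec 16, 2073 → Jan 16, 2074: 31 days (December has 31).
Jan 16, 2074 → Feb 16, 2074: 31 days (January has 31).
Feb 16, 2074 → Mar 16, 2074: 28 days (February has 28).
Mar 16, 2074 → Apr 16, 2074: 31 days (March has 31).
Apr 16, 2074 → May 16, 2074: 30 days (April has 30).
May 16, 2074 → May 23, 2074: 7 days.
Total: 3233 days.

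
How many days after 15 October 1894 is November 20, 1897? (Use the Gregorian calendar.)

1132

Oct 15, 1894 → Oct 15, 1895: 365 days.
Oct 15, 1895 → Oct 15, 1896: 366 days (Feb 29, 1896 is in that span).
Oct 15, 1896 → Oct 15, 1897: 365 days.
Oct 15, 1897 → Nov 15, 1897: 31 days (October has 31).
Nov 15, 1897 → Nov 20, 1897: 5 days.
Total: 1132 days.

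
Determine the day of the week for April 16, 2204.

Monday

Doomsday rule: the anchor day for the 2200s is Friday. For year 04: 4÷12 = 0 r 4, and 4÷4 = 1, so 0+4+1 = 5.
Friday + 5 ≡ Wednesday — that's 2204's doomsday.
In April the doomsday date is Apr 4.
Apr 16 is 12 days after Apr 4; 12 mod 7 = 5, so Wednesday + 5 = Monday.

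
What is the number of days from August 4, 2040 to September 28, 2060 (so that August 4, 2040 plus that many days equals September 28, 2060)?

Aug 4, 2040 → Aug 4, 2041: 365 days.
Aug 4, 2041 → Aug 4, 2042: 365 days.
Aug 4, 2042 → Aug 4, 2043: 365 days.
Aug 4, 2043 → Aug 4, 2044: 366 days (Feb 29, 2044 is in that span).
Aug 4, 2044 → Aug 4, 2045: 365 days.
Aug 4, 2045 → Aug 4, 2046: 365 days.
Aug 4, 2046 → Aug 4, 2047: 365 days.
Aug 4, 2047 → Aug 4, 2048: 366 days (Feb 29, 2048 is in that span).
Aug 4, 2048 → Aug 4, 2049: 365 days.
Aug 4, 2049 → Aug 4, 2050: 365 days.
Aug 4, 2050 → Aug 4, 2051: 365 days.
Aug 4, 2051 → Aug 4, 2052: 366 days (Feb 29, 2052 is in that span).
Aug 4, 2052 → Aug 4, 2053: 365 days.
Aug 4, 2053 → Aug 4, 2054: 365 days.
Aug 4, 2054 → Aug 4, 2055: 365 days.
Aug 4, 2055 → Aug 4, 2056: 366 days (Feb 29, 2056 is in that span).
Aug 4, 2056 → Aug 4, 2057: 365 days.
Aug 4, 2057 → Aug 4, 2058: 365 days.
Aug 4, 2058 → Aug 4, 2059: 365 days.
Aug 4, 2059 → Aug 4, 2060: 366 days (Feb 29, 2060 is in that span).
Aug 4, 2060 → Sep 4, 2060: 31 days (August has 31).
Sep 4, 2060 → Sep 28, 2060: 24 days.
Total: 7360 days.

7360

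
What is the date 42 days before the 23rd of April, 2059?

−23 → Mar 31, 2059 (end of Mar, 31 days; 19 left).
−19 → Mar 12, 2059.

March 12, 2059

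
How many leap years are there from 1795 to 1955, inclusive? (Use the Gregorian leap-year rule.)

38

Multiples of 4 in [1795,1955]: 40.
Of those, multiples of 100: 2 (not leap unless ÷400).
Multiples of 400: 0.
Leap years = 40 − 2 + 0 = 38.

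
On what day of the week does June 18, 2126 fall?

Tuesday

Doomsday rule: the anchor day for the 2100s is Sunday. For year 26: 26÷12 = 2 r 2, and 2÷4 = 0, so 2+2+0 = 4.
Sunday + 4 ≡ Thursday — that's 2126's doomsday.
In June the doomsday date is Jun 6.
Jun 18 is 12 days after Jun 6; 12 mod 7 = 5, so Thursday + 5 = Tuesday.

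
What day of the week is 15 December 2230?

Doomsday rule: the anchor day for the 2200s is Friday. For year 30: 30÷12 = 2 r 6, and 6÷4 = 1, so 2+6+1 = 9.
Friday + 9 ≡ Sunday — that's 2230's doomsday.
In December the doomsday date is Dec 12.
Dec 15 is 3 days after Dec 12; 3 mod 7 = 3, so Sunday + 3 = Wednesday.

Wednesday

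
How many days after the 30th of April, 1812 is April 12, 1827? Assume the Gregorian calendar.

Apr 30, 1812 → Apr 30, 1813: 365 days.
Apr 30, 1813 → Apr 30, 1814: 365 days.
Apr 30, 1814 → Apr 30, 1815: 365 days.
Apr 30, 1815 → Apr 30, 1816: 366 days (Feb 29, 1816 is in that span).
Apr 30, 1816 → Apr 30, 1817: 365 days.
Apr 30, 1817 → Apr 30, 1818: 365 days.
Apr 30, 1818 → Apr 30, 1819: 365 days.
Apr 30, 1819 → Apr 30, 1820: 366 days (Feb 29, 1820 is in that span).
Apr 30, 1820 → Apr 30, 1821: 365 days.
Apr 30, 1821 → Apr 30, 1822: 365 days.
Apr 30, 1822 → Apr 30, 1823: 365 days.
Apr 30, 1823 → Apr 30, 1824: 366 days (Feb 29, 1824 is in that span).
Apr 30, 1824 → Apr 30, 1825: 365 days.
Apr 30, 1825 → Apr 30, 1826: 365 days.
Apr 30, 1826 → May 30, 1826: 30 days (April has 30).
May 30, 1826 → Jun 30, 1826: 31 days (May has 31).
Jun 30, 1826 → Jul 30, 1826: 30 days (June has 30).
Jul 30, 1826 → Aug 30, 1826: 31 days (July has 31).
Aug 30, 1826 → Sep 30, 1826: 31 days (August has 31).
Sep 30, 1826 → Oct 30, 1826: 30 days (September has 30).
Oct 30, 1826 → Nov 30, 1826: 31 days (October has 31).
Nov 30, 1826 → Dec 30, 1826: 30 days (November has 30).
Dec 30, 1826 → Jan 30, 1827: 31 days (December has 31).
Jan 30, 1827 → Feb 28, 1827: 29 days (January has 31).
Feb 28, 1827 → Mar 28, 1827: 28 days (February has 28).
Mar 28, 1827 → Apr 12, 1827: 15 days.
Total: 5460 days.

5460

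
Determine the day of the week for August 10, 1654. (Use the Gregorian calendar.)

Doomsday rule: the anchor day for the 1600s is Tuesday. For year 54: 54÷12 = 4 r 6, and 6÷4 = 1, so 4+6+1 = 11.
Tuesday + 11 ≡ Saturday — that's 1654's doomsday.
In August the doomsday date is Aug 8.
Aug 10 is 2 days after Aug 8; 2 mod 7 = 2, so Saturday + 2 = Monday.

Monday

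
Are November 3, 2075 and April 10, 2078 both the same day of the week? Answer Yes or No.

Yes

From Nov 3, 2075 to Apr 10, 2078 is 889 days.
889 mod 7 = 0, so they are the same weekday.
(Nov 3, 2075 is a Sunday; Apr 10, 2078 is a Sunday.)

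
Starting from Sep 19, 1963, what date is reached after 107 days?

January 4, 1964

Sep has 30 days: +12 → Oct 1, 1963 (95 left).
Oct has 31 days: +31 → Nov 1, 1963 (64 left).
Nov has 30 days: +30 → Dec 1, 1963 (34 left).
Dec has 31 days: +31 → Jan 1, 1964 (3 left).
+3 → Jan 4, 1964.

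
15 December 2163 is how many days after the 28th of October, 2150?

4796

Oct 28, 2150 → Oct 28, 2151: 365 days.
Oct 28, 2151 → Oct 28, 2152: 366 days (Feb 29, 2152 is in that span).
Oct 28, 2152 → Oct 28, 2153: 365 days.
Oct 28, 2153 → Oct 28, 2154: 365 days.
Oct 28, 2154 → Oct 28, 2155: 365 days.
Oct 28, 2155 → Oct 28, 2156: 366 days (Feb 29, 2156 is in that span).
Oct 28, 2156 → Oct 28, 2157: 365 days.
Oct 28, 2157 → Oct 28, 2158: 365 days.
Oct 28, 2158 → Oct 28, 2159: 365 days.
Oct 28, 2159 → Oct 28, 2160: 366 days (Feb 29, 2160 is in that span).
Oct 28, 2160 → Oct 28, 2161: 365 days.
Oct 28, 2161 → Oct 28, 2162: 365 days.
Oct 28, 2162 → Oct 28, 2163: 365 days.
Oct 28, 2163 → Nov 28, 2163: 31 days (October has 31).
Nov 28, 2163 → Dec 15, 2163: 17 days.
Total: 4796 days.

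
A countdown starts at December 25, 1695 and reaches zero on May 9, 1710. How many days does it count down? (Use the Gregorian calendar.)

Dec 25, 1695 → Dec 25, 1696: 366 days (Feb 29, 1696 is in that span).
Dec 25, 1696 → Dec 25, 1697: 365 days.
Dec 25, 1697 → Dec 25, 1698: 365 days.
Dec 25, 1698 → Dec 25, 1699: 365 days.
Dec 25, 1699 → Dec 25, 1700: 365 days.
Dec 25, 1700 → Dec 25, 1701: 365 days.
Dec 25, 1701 → Dec 25, 1702: 365 days.
Dec 25, 1702 → Dec 25, 1703: 365 days.
Dec 25, 1703 → Dec 25, 1704: 366 days (Feb 29, 1704 is in that span).
Dec 25, 1704 → Dec 25, 1705: 365 days.
Dec 25, 1705 → Dec 25, 1706: 365 days.
Dec 25, 1706 → Dec 25, 1707: 365 days.
Dec 25, 1707 → Dec 25, 1708: 366 days (Feb 29, 1708 is in that span).
Dec 25, 1708 → Dec 25, 1709: 365 days.
Dec 25, 1709 → Jan 25, 1710: 31 days (December has 31).
Jan 25, 1710 → Feb 25, 1710: 31 days (January has 31).
Feb 25, 1710 → Mar 25, 1710: 28 days (February has 28).
Mar 25, 1710 → Apr 25, 1710: 31 days (March has 31).
Apr 25, 1710 → May 9, 1710: 14 days.
Total: 5248 days.

5248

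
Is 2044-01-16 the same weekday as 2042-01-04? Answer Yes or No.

Yes

From Jan 4, 2042 to Jan 16, 2044 is 742 days.
742 mod 7 = 0, so they are the same weekday.
(Jan 4, 2042 is a Saturday; Jan 16, 2044 is a Saturday.)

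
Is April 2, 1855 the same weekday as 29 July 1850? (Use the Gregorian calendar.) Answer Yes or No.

Yes

From Jul 29, 1850 to Apr 2, 1855 is 1708 days.
1708 mod 7 = 0, so they are the same weekday.
(Jul 29, 1850 is a Monday; Apr 2, 1855 is a Monday.)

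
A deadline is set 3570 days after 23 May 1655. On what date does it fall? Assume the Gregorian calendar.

+366 (one year; includes Feb 29, 1656) → May 23, 1656 (3204 left).
+365 (one year) → May 23, 1657 (2839 left).
+365 (one year) → May 23, 1658 (2474 left).
+365 (one year) → May 23, 1659 (2109 left).
+366 (one year; includes Feb 29, 1660) → May 23, 1660 (1743 left).
+365 (one year) → May 23, 1661 (1378 left).
+365 (one year) → May 23, 1662 (1013 left).
+365 (one year) → May 23, 1663 (648 left).
+366 (one year; includes Feb 29, 1664) → May 23, 1664 (282 left).
May has 31 days: +9 → Jun 1, 1664 (273 left).
Jun has 30 days: +30 → Jul 1, 1664 (243 left).
Jul has 31 days: +31 → Aug 1, 1664 (212 left).
Aug has 31 days: +31 → Sep 1, 1664 (181 left).
Sep has 30 days: +30 → Oct 1, 1664 (151 left).
Oct has 31 days: +31 → Nov 1, 1664 (120 left).
Nov has 30 days: +30 → Dec 1, 1664 (90 left).
Dec has 31 days: +31 → Jan 1, 1665 (59 left).
Jan has 31 days: +31 → Feb 1, 1665 (28 left).
Feb has 28 days: +28 → Mar 1, 1665 (0 left).

March 1, 1665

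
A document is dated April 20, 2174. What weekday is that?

Doomsday rule: the anchor day for the 2100s is Sunday. For year 74: 74÷12 = 6 r 2, and 2÷4 = 0, so 6+2+0 = 8.
Sunday + 8 ≡ Monday — that's 2174's doomsday.
In April the doomsday date is Apr 4.
Apr 20 is 16 days after Apr 4; 16 mod 7 = 2, so Monday + 2 = Wednesday.

Wednesday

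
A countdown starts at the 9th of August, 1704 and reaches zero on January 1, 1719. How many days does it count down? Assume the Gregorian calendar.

Aug 9, 1704 → Aug 9, 1705: 365 days.
Aug 9, 1705 → Aug 9, 1706: 365 days.
Aug 9, 1706 → Aug 9, 1707: 365 days.
Aug 9, 1707 → Aug 9, 1708: 366 days (Feb 29, 1708 is in that span).
Aug 9, 1708 → Aug 9, 1709: 365 days.
Aug 9, 1709 → Aug 9, 1710: 365 days.
Aug 9, 1710 → Aug 9, 1711: 365 days.
Aug 9, 1711 → Aug 9, 1712: 366 days (Feb 29, 1712 is in that span).
Aug 9, 1712 → Aug 9, 1713: 365 days.
Aug 9, 1713 → Aug 9, 1714: 365 days.
Aug 9, 1714 → Aug 9, 1715: 365 days.
Aug 9, 1715 → Aug 9, 1716: 366 days (Feb 29, 1716 is in that span).
Aug 9, 1716 → Aug 9, 1717: 365 days.
Aug 9, 1717 → Aug 9, 1718: 365 days.
Aug 9, 1718 → Sep 9, 1718: 31 days (August has 31).
Sep 9, 1718 → Oct 9, 1718: 30 days (September has 30).
Oct 9, 1718 → Nov 9, 1718: 31 days (October has 31).
Nov 9, 1718 → Dec 9, 1718: 30 days (November has 30).
Dec 9, 1718 → Jan 1, 1719: 23 days.
Total: 5258 days.

5258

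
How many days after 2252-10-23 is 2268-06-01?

Oct 23, 2252 → Oct 23, 2253: 365 days.
Oct 23, 2253 → Oct 23, 2254: 365 days.
Oct 23, 2254 → Oct 23, 2255: 365 days.
Oct 23, 2255 → Oct 23, 2256: 366 days (Feb 29, 2256 is in that span).
Oct 23, 2256 → Oct 23, 2257: 365 days.
Oct 23, 2257 → Oct 23, 2258: 365 days.
Oct 23, 2258 → Oct 23, 2259: 365 days.
Oct 23, 2259 → Oct 23, 2260: 366 days (Feb 29, 2260 is in that span).
Oct 23, 2260 → Oct 23, 2261: 365 days.
Oct 23, 2261 → Oct 23, 2262: 365 days.
Oct 23, 2262 → Oct 23, 2263: 365 days.
Oct 23, 2263 → Oct 23, 2264: 366 days (Feb 29, 2264 is in that span).
Oct 23, 2264 → Oct 23, 2265: 365 days.
Oct 23, 2265 → Oct 23, 2266: 365 days.
Oct 23, 2266 → Oct 23, 2267: 365 days.
Oct 23, 2267 → Nov 23, 2267: 31 days (October has 31).
Nov 23, 2267 → Dec 23, 2267: 30 days (November has 30).
Dec 23, 2267 → Jan 23, 2268: 31 days (December has 31).
Jan 23, 2268 → Feb 23, 2268: 31 days (January has 31).
Feb 23, 2268 → Mar 23, 2268: 29 days (February has 29).
Mar 23, 2268 → Apr 23, 2268: 31 days (March has 31).
Apr 23, 2268 → May 23, 2268: 30 days (April has 30).
May 23, 2268 → Jun 1, 2268: 9 days.
Total: 5700 days.

5700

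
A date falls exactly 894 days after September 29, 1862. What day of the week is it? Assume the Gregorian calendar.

First find the weekday of Sep 29, 1862. Doomsday rule: the anchor day for the 1800s is Friday. For year 62: 62÷12 = 5 r 2, and 2÷4 = 0, so 5+2+0 = 7.
Friday + 7 ≡ Friday — that's 1862's doomsday.
In September the doomsday date is Sep 5.
Sep 29 is 24 days after Sep 5; 24 mod 7 = 3, so Friday + 3 = Monday.
894 mod 7 = 5, so 894 days after a Monday is Monday + 5 = Saturday.

Saturday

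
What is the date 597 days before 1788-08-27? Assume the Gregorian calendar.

January 8, 1787

−366 (one year; includes Feb 29, 1788) → Aug 27, 1787 (231 left).
−27 → Jul 31, 1787 (end of Jul, 31 days; 204 left).
−31 → Jun 30, 1787 (end of Jun, 30 days; 173 left).
−30 → May 31, 1787 (end of May, 31 days; 143 left).
−31 → Apr 30, 1787 (end of Apr, 30 days; 112 left).
−30 → Mar 31, 1787 (end of Mar, 31 days; 82 left).
−31 → Feb 28, 1787 (end of Feb, 28 days; 51 left).
−28 → Jan 31, 1787 (end of Jan, 31 days; 23 left).
−23 → Jan 8, 1787.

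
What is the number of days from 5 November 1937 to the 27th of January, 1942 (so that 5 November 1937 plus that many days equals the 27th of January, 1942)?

1544

Nov 5, 1937 → Nov 5, 1938: 365 days.
Nov 5, 1938 → Nov 5, 1939: 365 days.
Nov 5, 1939 → Nov 5, 1940: 366 days (Feb 29, 1940 is in that span).
Nov 5, 1940 → Nov 5, 1941: 365 days.
Nov 5, 1941 → Dec 5, 1941: 30 days (November has 30).
Dec 5, 1941 → Jan 5, 1942: 31 days (December has 31).
Jan 5, 1942 → Jan 27, 1942: 22 days.
Total: 1544 days.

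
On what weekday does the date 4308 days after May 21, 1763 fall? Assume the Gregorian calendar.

First find the weekday of May 21, 1763. Doomsday rule: the anchor day for the 1700s is Sunday. For year 63: 63÷12 = 5 r 3, and 3÷4 = 0, so 5+3+0 = 8.
Sunday + 8 ≡ Monday — that's 1763's doomsday.
In May the doomsday date is May 9.
May 21 is 12 days after May 9; 12 mod 7 = 5, so Monday + 5 = Saturday.
4308 mod 7 = 3, so 4308 days after a Saturday is Saturday + 3 = Tuesday.

Tuesday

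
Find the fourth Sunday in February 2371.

February 28, 2371

February 1, 2371 is a Monday.
The first Sunday is therefore February 7 (6 days later).
The fourth Sunday is 7 + 3×7 = February 28.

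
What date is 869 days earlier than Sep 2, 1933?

−365 (one year) → Sep 2, 1932 (504 left).
−366 (one year; includes Feb 29, 1932) → Sep 2, 1931 (138 left).
−2 → Aug 31, 1931 (end of Aug, 31 days; 136 left).
−31 → Jul 31, 1931 (end of Jul, 31 days; 105 left).
−31 → Jun 30, 1931 (end of Jun, 30 days; 74 left).
−30 → May 31, 1931 (end of May, 31 days; 44 left).
−31 → Apr 30, 1931 (end of Apr, 30 days; 13 left).
−13 → Apr 17, 1931.

April 17, 1931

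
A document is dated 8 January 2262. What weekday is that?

Doomsday rule: the anchor day for the 2200s is Friday. For year 62: 62÷12 = 5 r 2, and 2÷4 = 0, so 5+2+0 = 7.
Friday + 7 ≡ Friday — that's 2262's doomsday.
In January the doomsday date is Jan 3 (2262 is not a leap year).
Jan 8 is 5 days after Jan 3; 5 mod 7 = 5, so Friday + 5 = Wednesday.

Wednesday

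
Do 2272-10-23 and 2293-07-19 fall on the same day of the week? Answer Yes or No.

From Oct 23, 2272 to Jul 19, 2293 is 7574 days.
7574 mod 7 = 0, so they are the same weekday.
(Oct 23, 2272 is a Wednesday; Jul 19, 2293 is a Wednesday.)

Yes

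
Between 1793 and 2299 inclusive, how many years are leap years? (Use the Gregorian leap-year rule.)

122

Multiples of 4 in [1793,2299]: 126.
Of those, multiples of 100: 5 (not leap unless ÷400).
Multiples of 400: 1.
Leap years = 126 − 5 + 1 = 122.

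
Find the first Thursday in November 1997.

November 1, 1997 is a Saturday.
The first Thursday is therefore November 6 (5 days later).

November 6, 1997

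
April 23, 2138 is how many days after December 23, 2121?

Dec 23, 2121 → Dec 23, 2122: 365 days.
Dec 23, 2122 → Dec 23, 2123: 365 days.
Dec 23, 2123 → Dec 23, 2124: 366 days (Feb 29, 2124 is in that span).
Dec 23, 2124 → Dec 23, 2125: 365 days.
Dec 23, 2125 → Dec 23, 2126: 365 days.
Dec 23, 2126 → Dec 23, 2127: 365 days.
Dec 23, 2127 → Dec 23, 2128: 366 days (Feb 29, 2128 is in that span).
Dec 23, 2128 → Dec 23, 2129: 365 days.
Dec 23, 2129 → Dec 23, 2130: 365 days.
Dec 23, 2130 → Dec 23, 2131: 365 days.
Dec 23, 2131 → Dec 23, 2132: 366 days (Feb 29, 2132 is in that span).
Dec 23, 2132 → Dec 23, 2133: 365 days.
Dec 23, 2133 → Dec 23, 2134: 365 days.
Dec 23, 2134 → Dec 23, 2135: 365 days.
Dec 23, 2135 → Dec 23, 2136: 366 days (Feb 29, 2136 is in that span).
Dec 23, 2136 → Dec 23, 2137: 365 days.
Dec 23, 2137 → Jan 23, 2138: 31 days (December has 31).
Jan 23, 2138 → Feb 23, 2138: 31 days (January has 31).
Feb 23, 2138 → Mar 23, 2138: 28 days (February has 28).
Mar 23, 2138 → Apr 23, 2138: 31 days.
Total: 5965 days.

5965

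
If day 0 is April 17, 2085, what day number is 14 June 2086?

423

Apr 17, 2085 → Apr 17, 2086: 365 days.
Apr 17, 2086 → May 17, 2086: 30 days (April has 30).
May 17, 2086 → Jun 14, 2086: 28 days.
Total: 423 days.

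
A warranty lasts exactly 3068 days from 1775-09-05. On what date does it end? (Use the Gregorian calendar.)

+366 (one year; includes Feb 29, 1776) → Sep 5, 1776 (2702 left).
+365 (one year) → Sep 5, 1777 (2337 left).
+365 (one year) → Sep 5, 1778 (1972 left).
+365 (one year) → Sep 5, 1779 (1607 left).
+366 (one year; includes Feb 29, 1780) → Sep 5, 1780 (1241 left).
+365 (one year) → Sep 5, 1781 (876 left).
+365 (one year) → Sep 5, 1782 (511 left).
+365 (one year) → Sep 5, 1783 (146 left).
Sep has 30 days: +26 → Oct 1, 1783 (120 left).
Oct has 31 days: +31 → Nov 1, 1783 (89 left).
Nov has 30 days: +30 → Dec 1, 1783 (59 left).
Dec has 31 days: +31 → Jan 1, 1784 (28 left).
+28 → Jan 29, 1784.

January 29, 1784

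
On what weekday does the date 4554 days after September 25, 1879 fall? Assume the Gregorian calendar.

Monday

First find the weekday of Sep 25, 1879. Doomsday rule: the anchor day for the 1800s is Friday. For year 79: 79÷12 = 6 r 7, and 7÷4 = 1, so 6+7+1 = 14.
Friday + 14 ≡ Friday — that's 1879's doomsday.
In September the doomsday date is Sep 5.
Sep 25 is 20 days after Sep 5; 20 mod 7 = 6, so Friday + 6 = Thursday.
4554 mod 7 = 4, so 4554 days after a Thursday is Thursday + 4 = Monday.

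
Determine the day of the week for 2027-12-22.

Wednesday

January 1, 2027 is a Friday.
Jan 1, 2027 → Feb 1, 2027: 31 days (January has 31).
Feb 1, 2027 → Mar 1, 2027: 28 days (February has 28).
Mar 1, 2027 → Apr 1, 2027: 31 days (March has 31).
Apr 1, 2027 → May 1, 2027: 30 days (April has 30).
May 1, 2027 → Jun 1, 2027: 31 days (May has 31).
Jun 1, 2027 → Jul 1, 2027: 30 days (June has 30).
Jul 1, 2027 → Aug 1, 2027: 31 days (July has 31).
Aug 1, 2027 → Sep 1, 2027: 31 days (August has 31).
Sep 1, 2027 → Oct 1, 2027: 30 days (September has 30).
Oct 1, 2027 → Nov 1, 2027: 31 days (October has 31).
Nov 1, 2027 → Dec 1, 2027: 30 days (November has 30).
Dec 1, 2027 → Dec 22, 2027: 21 days.
Total: 355 days.
355 mod 7 = 5, so Friday + 5 = Wednesday.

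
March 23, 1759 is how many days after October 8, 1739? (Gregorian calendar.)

Oct 8, 1739 → Oct 8, 1740: 366 days (Feb 29, 1740 is in that span).
Oct 8, 1740 → Oct 8, 1741: 365 days.
Oct 8, 1741 → Oct 8, 1742: 365 days.
Oct 8, 1742 → Oct 8, 1743: 365 days.
Oct 8, 1743 → Oct 8, 1744: 366 days (Feb 29, 1744 is in that span).
Oct 8, 1744 → Oct 8, 1745: 365 days.
Oct 8, 1745 → Oct 8, 1746: 365 days.
Oct 8, 1746 → Oct 8, 1747: 365 days.
Oct 8, 1747 → Oct 8, 1748: 366 days (Feb 29, 1748 is in that span).
Oct 8, 1748 → Oct 8, 1749: 365 days.
Oct 8, 1749 → Oct 8, 1750: 365 days.
Oct 8, 1750 → Oct 8, 1751: 365 days.
Oct 8, 1751 → Oct 8, 1752: 366 days (Feb 29, 1752 is in that span).
Oct 8, 1752 → Oct 8, 1753: 365 days.
Oct 8, 1753 → Oct 8, 1754: 365 days.
Oct 8, 1754 → Oct 8, 1755: 365 days.
Oct 8, 1755 → Oct 8, 1756: 366 days (Feb 29, 1756 is in that span).
Oct 8, 1756 → Oct 8, 1757: 365 days.
Oct 8, 1757 → Oct 8, 1758: 365 days.
Oct 8, 1758 → Nov 8, 1758: 31 days (October has 31).
Nov 8, 1758 → Dec 8, 1758: 30 days (November has 30).
Dec 8, 1758 → Jan 8, 1759: 31 days (December has 31).
Jan 8, 1759 → Feb 8, 1759: 31 days (January has 31).
Feb 8, 1759 → Mar 8, 1759: 28 days (February has 28).
Mar 8, 1759 → Mar 23, 1759: 15 days.
Total: 7106 days.

7106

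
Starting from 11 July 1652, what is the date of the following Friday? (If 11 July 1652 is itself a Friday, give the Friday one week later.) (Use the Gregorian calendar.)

Jul 11, 1652 is a Thursday.
From Thursday to the next Friday is 1 day.
Jul 11, 1652 + 1 = Jul 12, 1652.

July 12, 1652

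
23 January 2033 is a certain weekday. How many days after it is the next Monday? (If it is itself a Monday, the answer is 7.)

1

Jan 23, 2033 is a Sunday.
From Sunday to the next Monday is 1 day.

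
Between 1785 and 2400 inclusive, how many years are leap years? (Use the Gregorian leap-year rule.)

Multiples of 4 in [1785,2400]: 154.
Of those, multiples of 100: 7 (not leap unless ÷400).
Multiples of 400: 2.
Leap years = 154 − 7 + 2 = 149.

149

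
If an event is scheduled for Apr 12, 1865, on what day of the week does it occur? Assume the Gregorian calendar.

Wednesday

Doomsday rule: the anchor day for the 1800s is Friday. For year 65: 65÷12 = 5 r 5, and 5÷4 = 1, so 5+5+1 = 11.
Friday + 11 ≡ Tuesday — that's 1865's doomsday.
In April the doomsday date is Apr 4.
Apr 12 is 8 days after Apr 4; 8 mod 7 = 1, so Tuesday + 1 = Wednesday.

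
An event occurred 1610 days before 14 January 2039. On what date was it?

August 18, 2034

−365 (one year) → Jan 14, 2038 (1245 left).
−365 (one year) → Jan 14, 2037 (880 left).
−366 (one year; includes Feb 29, 2036) → Jan 14, 2036 (514 left).
−365 (one year) → Jan 14, 2035 (149 left).
−14 → Dec 31, 2034 (end of Dec, 31 days; 135 left).
−31 → Nov 30, 2034 (end of Nov, 30 days; 104 left).
−30 → Oct 31, 2034 (end of Oct, 31 days; 74 left).
−31 → Sep 30, 2034 (end of Sep, 30 days; 43 left).
−30 → Aug 31, 2034 (end of Aug, 31 days; 13 left).
−13 → Aug 18, 2034.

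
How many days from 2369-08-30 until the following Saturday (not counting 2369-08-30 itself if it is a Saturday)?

7

Aug 30, 2369 is a Saturday.
From Saturday to the next Saturday is 7 days.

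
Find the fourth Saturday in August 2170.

August 25, 2170

August 1, 2170 is a Wednesday.
The first Saturday is therefore August 4 (3 days later).
The fourth Saturday is 4 + 3×7 = August 25.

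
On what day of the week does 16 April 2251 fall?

Wednesday

Doomsday rule: the anchor day for the 2200s is Friday. For year 51: 51÷12 = 4 r 3, and 3÷4 = 0, so 4+3+0 = 7.
Friday + 7 ≡ Friday — that's 2251's doomsday.
In April the doomsday date is Apr 4.
Apr 16 is 12 days after Apr 4; 12 mod 7 = 5, so Friday + 5 = Wednesday.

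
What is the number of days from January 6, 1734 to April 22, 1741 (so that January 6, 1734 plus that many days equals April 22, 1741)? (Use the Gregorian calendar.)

2663

Jan 6, 1734 → Jan 6, 1735: 365 days.
Jan 6, 1735 → Jan 6, 1736: 365 days.
Jan 6, 1736 → Jan 6, 1737: 366 days (Feb 29, 1736 is in that span).
Jan 6, 1737 → Jan 6, 1738: 365 days.
Jan 6, 1738 → Jan 6, 1739: 365 days.
Jan 6, 1739 → Jan 6, 1740: 365 days.
Jan 6, 1740 → Jan 6, 1741: 366 days (Feb 29, 1740 is in that span).
Jan 6, 1741 → Feb 6, 1741: 31 days (January has 31).
Feb 6, 1741 → Mar 6, 1741: 28 days (February has 28).
Mar 6, 1741 → Apr 6, 1741: 31 days (March has 31).
Apr 6, 1741 → Apr 22, 1741: 16 days.
Total: 2663 days.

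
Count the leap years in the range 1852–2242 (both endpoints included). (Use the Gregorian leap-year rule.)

Multiples of 4 in [1852,2242]: 98.
Of those, multiples of 100: 4 (not leap unless ÷400).
Multiples of 400: 1.
Leap years = 98 − 4 + 1 = 95.

95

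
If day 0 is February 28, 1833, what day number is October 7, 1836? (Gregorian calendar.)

1317

Feb 28, 1833 → Feb 28, 1834: 365 days.
Feb 28, 1834 → Feb 28, 1835: 365 days.
Feb 28, 1835 → Feb 28, 1836: 365 days.
Feb 28, 1836 → Mar 28, 1836: 29 days (February has 29).
Mar 28, 1836 → Apr 28, 1836: 31 days (March has 31).
Apr 28, 1836 → May 28, 1836: 30 days (April has 30).
May 28, 1836 → Jun 28, 1836: 31 days (May has 31).
Jun 28, 1836 → Jul 28, 1836: 30 days (June has 30).
Jul 28, 1836 → Aug 28, 1836: 31 days (July has 31).
Aug 28, 1836 → Sep 28, 1836: 31 days (August has 31).
Sep 28, 1836 → Oct 7, 1836: 9 days.
Total: 1317 days.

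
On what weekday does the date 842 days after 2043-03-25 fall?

Mar 25, 2043 is a Wednesday.
842 mod 7 = 2, so 842 days after a Wednesday is Wednesday + 2 = Friday.

Friday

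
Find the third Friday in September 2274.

September 18, 2274

September 1, 2274 is a Tuesday.
The first Friday is therefore September 4 (3 days later).
The third Friday is 4 + 2×7 = September 18.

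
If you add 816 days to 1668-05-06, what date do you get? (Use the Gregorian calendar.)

July 31, 1670

+365 (one year) → May 6, 1669 (451 left).
+365 (one year) → May 6, 1670 (86 left).
May has 31 days: +26 → Jun 1, 1670 (60 left).
Jun has 30 days: +30 → Jul 1, 1670 (30 left).
+30 → Jul 31, 1670.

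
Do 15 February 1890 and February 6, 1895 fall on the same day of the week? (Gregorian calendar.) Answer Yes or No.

No

From Feb 15, 1890 to Feb 6, 1895 is 1817 days.
1817 mod 7 = 4, so they are different weekdays.
(Feb 15, 1890 is a Saturday; Feb 6, 1895 is a Wednesday.)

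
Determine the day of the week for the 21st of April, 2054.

January 1, 2054 is a Thursday.
Jan 1, 2054 → Feb 1, 2054: 31 days (January has 31).
Feb 1, 2054 → Mar 1, 2054: 28 days (February has 28).
Mar 1, 2054 → Apr 1, 2054: 31 days (March has 31).
Apr 1, 2054 → Apr 21, 2054: 20 days.
Total: 110 days.
110 mod 7 = 5, so Thursday + 5 = Tuesday.

Tuesday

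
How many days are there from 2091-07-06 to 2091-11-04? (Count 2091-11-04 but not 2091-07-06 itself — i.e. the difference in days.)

121

Jul 6, 2091 → Aug 6, 2091: 31 days (July has 31).
Aug 6, 2091 → Sep 6, 2091: 31 days (August has 31).
Sep 6, 2091 → Oct 6, 2091: 30 days (September has 30).
Oct 6, 2091 → Nov 4, 2091: 29 days.
Total: 121 days.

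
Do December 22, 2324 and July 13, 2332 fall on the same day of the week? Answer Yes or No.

From Dec 22, 2324 to Jul 13, 2332 is 2760 days.
2760 mod 7 = 2, so they are different weekdays.
(Dec 22, 2324 is a Monday; Jul 13, 2332 is a Wednesday.)

No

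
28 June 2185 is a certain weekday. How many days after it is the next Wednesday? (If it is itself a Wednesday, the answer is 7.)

1

Jun 28, 2185 is a Tuesday.
From Tuesday to the next Wednesday is 1 day.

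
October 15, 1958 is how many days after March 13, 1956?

Mar 13, 1956 → Mar 13, 1957: 365 days.
Mar 13, 1957 → Mar 13, 1958: 365 days.
Mar 13, 1958 → Apr 13, 1958: 31 days (March has 31).
Apr 13, 1958 → May 13, 1958: 30 days (April has 30).
May 13, 1958 → Jun 13, 1958: 31 days (May has 31).
Jun 13, 1958 → Jul 13, 1958: 30 days (June has 30).
Jul 13, 1958 → Aug 13, 1958: 31 days (July has 31).
Aug 13, 1958 → Sep 13, 1958: 31 days (August has 31).
Sep 13, 1958 → Oct 13, 1958: 30 days (September has 30).
Oct 13, 1958 → Oct 15, 1958: 2 days.
Total: 946 days.

946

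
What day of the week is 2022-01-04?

January 1, 2022 is a Saturday.
Jan 1, 2022 → Jan 4, 2022: 3 days.
Total: 3 days.
3 mod 7 = 3, so Saturday + 3 = Tuesday.

Tuesday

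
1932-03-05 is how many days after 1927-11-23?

Nov 23, 1927 → Nov 23, 1928: 366 days (Feb 29, 1928 is in that span).
Nov 23, 1928 → Nov 23, 1929: 365 days.
Nov 23, 1929 → Nov 23, 1930: 365 days.
Nov 23, 1930 → Nov 23, 1931: 365 days.
Nov 23, 1931 → Dec 23, 1931: 30 days (November has 30).
Dec 23, 1931 → Jan 23, 1932: 31 days (December has 31).
Jan 23, 1932 → Feb 23, 1932: 31 days (January has 31).
Feb 23, 1932 → Mar 5, 1932: 11 days.
Total: 1564 days.

1564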